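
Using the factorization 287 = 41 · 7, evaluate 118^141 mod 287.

Mod 41: 118 ≡ 36; by Fermat, exponent reduces to 141 mod 40 = 21; 36^21 ≡ 36 (mod 41).
Mod 7: 118 ≡ 6; by Fermat, exponent reduces to 141 mod 6 = 3; 6^3 ≡ 6 (mod 7).
Combine by CRT: x ≡ 36 (mod 41), x ≡ 6 (mod 7) ⇒ x ≡ 118 (mod 287).

118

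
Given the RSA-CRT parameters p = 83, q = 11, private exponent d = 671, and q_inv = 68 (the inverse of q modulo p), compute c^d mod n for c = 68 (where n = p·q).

816

d_p = d mod (p−1) = 671 mod 82 = 15; d_q = d mod (q−1) = 1.
m₁ = c^(d_p) mod p: c ≡ 68 (mod 83), and 68^15 mod 83 = 69.
m₂ = c^(d_q) mod q: c ≡ 2 (mod 11), and 2^1 mod 11 = 2.
h = q_inv·(m₁ − m₂) mod p = 68·(69 − 2) mod 83 = 74.
m = m₂ + h·q = 2 + 74·11 = 816.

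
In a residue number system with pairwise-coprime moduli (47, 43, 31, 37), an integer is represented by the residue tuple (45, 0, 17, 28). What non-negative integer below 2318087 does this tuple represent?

2175628

Combine the congruences pairwise.
From x ≡ 45 (mod 47) write x = 45 + 47t. Substituting into x ≡ 0 (mod 43) gives 47t ≡ 41 (mod 43), and since 4⁻¹ ≡ 11 (mod 43), t ≡ 21. Hence x ≡ 45 + 47·21 = 1032 (mod 2021).
From x ≡ 1032 (mod 2021) write x = 1032 + 2021t. Substituting into x ≡ 17 (mod 31) gives 2021t ≡ 8 (mod 31), and since 6⁻¹ ≡ 26 (mod 31), t ≡ 22. Hence x ≡ 1032 + 2021·22 = 45494 (mod 62651).
From x ≡ 45494 (mod 62651) write x = 45494 + 62651t. Substituting into x ≡ 28 (mod 37) gives 62651t ≡ 7 (mod 37), and since 10⁻¹ ≡ 26 (mod 37), t ≡ 34. Hence x ≡ 45494 + 62651·34 = 2175628 (mod 2318087).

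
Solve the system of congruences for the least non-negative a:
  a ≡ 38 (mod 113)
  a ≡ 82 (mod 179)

6705

From a ≡ 38 (mod 113) write a = 38 + 113t. Substituting into a ≡ 82 (mod 179) gives 113t ≡ 44 (mod 179), and since 113⁻¹ ≡ 160 (mod 179), t ≡ 59. Hence a ≡ 38 + 113·59 = 6705 (mod 20227).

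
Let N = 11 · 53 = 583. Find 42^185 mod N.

100

Mod 11: 42 ≡ 9; by Fermat, exponent reduces to 185 mod 10 = 5; 9^5 ≡ 1 (mod 11).
Mod 53: 42 ≡ 42; by Fermat, exponent reduces to 185 mod 52 = 29; 42^29 ≡ 47 (mod 53).
Combine by CRT: x ≡ 1 (mod 11), x ≡ 47 (mod 53) ⇒ x ≡ 100 (mod 583).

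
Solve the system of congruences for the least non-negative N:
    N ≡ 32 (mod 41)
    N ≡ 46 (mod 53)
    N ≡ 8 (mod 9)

3968

Combine the congruences pairwise.
From N ≡ 32 (mod 41) write N = 32 + 41t. Substituting into N ≡ 46 (mod 53) gives 41t ≡ 14 (mod 53), and since 41⁻¹ ≡ 22 (mod 53), t ≡ 43. Hence N ≡ 32 + 41·43 = 1795 (mod 2173).
From N ≡ 1795 (mod 2173) write N = 1795 + 2173t. Substituting into N ≡ 8 (mod 9) gives 2173t ≡ 4 (mod 9), and since 4⁻¹ ≡ 7 (mod 9), t ≡ 1. Hence N ≡ 1795 + 2173·1 = 3968 (mod 19557).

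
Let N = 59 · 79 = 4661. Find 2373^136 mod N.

3597

Mod 59: 2373 ≡ 13; by Fermat, exponent reduces to 136 mod 58 = 20; 13^20 ≡ 57 (mod 59).
Mod 79: 2373 ≡ 3; by Fermat, exponent reduces to 136 mod 78 = 58; 3^58 ≡ 42 (mod 79).
Combine by CRT: x ≡ 57 (mod 59), x ≡ 42 (mod 79) ⇒ x ≡ 3597 (mod 4661).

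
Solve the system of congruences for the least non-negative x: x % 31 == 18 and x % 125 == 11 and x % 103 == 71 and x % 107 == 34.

The moduli are pairwise coprime; N = 31·125·103·107 = 42706375.
N/31 = 1377625; 1377625 ≡ 16 (mod 31); 16·2 ≡ 1, so inverse 2.
N/125 = 341651; 341651 ≡ 26 (mod 125); 26·101 ≡ 1, so inverse 101.
N/103 = 414625; 414625 ≡ 50 (mod 103); 50·68 ≡ 1, so inverse 68.
N/107 = 399125; 399125 ≡ 15 (mod 107); 15·50 ≡ 1, so inverse 50.
x ≡ 18·1377625·2 + 11·341651·101 + 71·414625·68 + 34·399125·50 = 3109490761.
3109490761 mod 42706375 = 34631761.

34631761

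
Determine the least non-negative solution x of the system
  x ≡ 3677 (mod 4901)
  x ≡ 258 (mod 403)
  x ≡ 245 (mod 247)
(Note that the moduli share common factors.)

900560

Combine the congruences pairwise.
gcd(4901, 403) = 13 and 13 | (258 − 3677), so the pair is consistent; merging gives x ≡ 140905 (mod 151931), where 151931 = lcm(4901, 403).
gcd(151931, 247) = 13 and 13 | (245 − 140905), so the pair is consistent; merging gives x ≡ 900560 (mod 2886689), where 2886689 = lcm(151931, 247).
The solution is unique modulo lcm(4901, 403, 247) = 2886689.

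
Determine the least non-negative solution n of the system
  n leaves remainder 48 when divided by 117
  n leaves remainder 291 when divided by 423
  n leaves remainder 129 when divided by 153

Combine the congruences pairwise.
gcd(117, 423) = 9 and 9 | (291 − 48), so the pair is consistent; merging gives n ≡ 3675 (mod 5499), where 5499 = lcm(117, 423).
gcd(5499, 153) = 9 and 9 | (129 − 3675), so the pair is consistent; merging gives n ≡ 20172 (mod 93483), where 93483 = lcm(5499, 153).
The solution is unique modulo lcm(117, 423, 153) = 93483.

20172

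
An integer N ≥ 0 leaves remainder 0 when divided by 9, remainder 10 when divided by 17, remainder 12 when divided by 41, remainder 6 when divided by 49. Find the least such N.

The moduli are pairwise coprime; M = 9·17·41·49 = 307377.
M/9 = 34153; 34153 ≡ 7 (mod 9); 7·4 ≡ 1, so inverse 4.
M/17 = 18081; 18081 ≡ 10 (mod 17); 10·12 ≡ 1, so inverse 12.
M/41 = 7497; 7497 ≡ 35 (mod 41); 35·34 ≡ 1, so inverse 34.
M/49 = 6273; 6273 ≡ 1 (mod 49), inverse 1.
N ≡ 0·34153·4 + 10·18081·12 + 12·7497·34 + 6·6273·1 = 5266134.
5266134 mod 307377 = 40725.

40725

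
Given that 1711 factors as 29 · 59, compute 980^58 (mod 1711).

Mod 29: 980 ≡ 23; by Fermat, exponent reduces to 58 mod 28 = 2; 23^2 ≡ 7 (mod 29).
Mod 59: 980 ≡ 36; since 58 | 58, by Fermat 36^58 ≡ 1 (mod 59).
Combine by CRT: x ≡ 7 (mod 29), x ≡ 1 (mod 59) ⇒ x ≡ 355 (mod 1711).

355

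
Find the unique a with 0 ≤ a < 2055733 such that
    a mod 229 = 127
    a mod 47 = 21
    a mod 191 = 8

398816

The moduli are pairwise coprime; N = 229·47·191 = 2055733.
N/229 = 8977; 8977 ≡ 46 (mod 229); 46·5 ≡ 1, so inverse 5.
N/47 = 43739; 43739 ≡ 29 (mod 47); 29·13 ≡ 1, so inverse 13.
N/191 = 10763; 10763 ≡ 67 (mod 191); 67·134 ≡ 1, so inverse 134.
a ≡ 127·8977·5 + 21·43739·13 + 8·10763·134 = 29179078.
29179078 mod 2055733 = 398816.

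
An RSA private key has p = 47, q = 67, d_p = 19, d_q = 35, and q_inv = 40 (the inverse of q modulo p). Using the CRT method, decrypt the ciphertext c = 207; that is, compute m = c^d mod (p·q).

1443

m₁ = c^(d_p) mod p: c ≡ 19 (mod 47), and 19^19 mod 47 = 33.
m₂ = c^(d_q) mod q: c ≡ 6 (mod 67), and 6^35 mod 67 = 36.
h = q_inv·(m₁ − m₂) mod p = 40·(33 − 36) mod 47 = 21.
m = m₂ + h·q = 36 + 21·67 = 1443.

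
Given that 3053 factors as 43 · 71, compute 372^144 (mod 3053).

Mod 43: 372 ≡ 28; by Fermat, exponent reduces to 144 mod 42 = 18; 28^18 ≡ 41 (mod 43).
Mod 71: 372 ≡ 17; by Fermat, exponent reduces to 144 mod 70 = 4; 17^4 ≡ 25 (mod 71).
Combine by CRT: x ≡ 41 (mod 43), x ≡ 25 (mod 71) ⇒ x ≡ 1374 (mod 3053).

1374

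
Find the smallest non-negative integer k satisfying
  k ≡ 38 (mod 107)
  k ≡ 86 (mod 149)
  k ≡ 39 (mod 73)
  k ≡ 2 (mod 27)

From k ≡ 38 (mod 107) write k = 38 + 107t. Substituting into k ≡ 86 (mod 149) gives 107t ≡ 48 (mod 149), and since 107⁻¹ ≡ 39 (mod 149), t ≡ 84. Hence k ≡ 38 + 107·84 = 9026 (mod 15943).
From k ≡ 9026 (mod 15943) write k = 9026 + 15943t. Substituting into k ≡ 39 (mod 73) gives 15943t ≡ 65 (mod 73), and since 29⁻¹ ≡ 68 (mod 73), t ≡ 40. Hence k ≡ 9026 + 15943·40 = 646746 (mod 1163839).
From k ≡ 646746 (mod 1163839) write k = 646746 + 1163839t. Substituting into k ≡ 2 (mod 27) gives 1163839t ≡ 14 (mod 27), and since 4⁻¹ ≡ 7 (mod 27), t ≡ 17. Hence k ≡ 646746 + 1163839·17 = 20432009 (mod 31423653).

20432009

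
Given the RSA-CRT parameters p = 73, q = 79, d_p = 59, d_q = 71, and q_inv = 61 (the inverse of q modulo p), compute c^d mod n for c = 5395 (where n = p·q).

3452

m₁ = c^(d_p) mod p: c ≡ 66 (mod 73), and 66^59 mod 73 = 21.
m₂ = c^(d_q) mod q: c ≡ 23 (mod 79), and 23^71 mod 79 = 55.
h = q_inv·(m₁ − m₂) mod p = 61·(21 − 55) mod 73 = 43.
m = m₂ + h·q = 55 + 43·79 = 3452.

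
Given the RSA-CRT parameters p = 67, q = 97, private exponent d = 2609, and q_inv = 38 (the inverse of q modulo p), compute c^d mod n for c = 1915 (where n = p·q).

d_p = d mod (p−1) = 2609 mod 66 = 35; d_q = d mod (q−1) = 17.
m₁ = c^(d_p) mod p: c ≡ 39 (mod 67), and 39^35 mod 67 = 47.
m₂ = c^(d_q) mod q: c ≡ 72 (mod 97), and 72^17 mod 97 = 95.
h = q_inv·(m₁ − m₂) mod p = 38·(47 − 95) mod 67 = 52.
m = m₂ + h·q = 95 + 52·97 = 5139.

5139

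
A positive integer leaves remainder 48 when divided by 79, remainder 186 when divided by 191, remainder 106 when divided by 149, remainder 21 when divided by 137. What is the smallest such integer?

221039520

From x ≡ 48 (mod 79) write x = 48 + 79t. Substituting into x ≡ 186 (mod 191) gives 79t ≡ 138 (mod 191), and since 79⁻¹ ≡ 162 (mod 191), t ≡ 9. Hence x ≡ 48 + 79·9 = 759 (mod 15089).
From x ≡ 759 (mod 15089) write x = 759 + 15089t. Substituting into x ≡ 106 (mod 149) gives 15089t ≡ 92 (mod 149), and since 40⁻¹ ≡ 41 (mod 149), t ≡ 47. Hence x ≡ 759 + 15089·47 = 709942 (mod 2248261).
From x ≡ 709942 (mod 2248261) write x = 709942 + 2248261t. Substituting into x ≡ 21 (mod 137) gives 2248261t ≡ 13 (mod 137), and since 91⁻¹ ≡ 134 (mod 137), t ≡ 98. Hence x ≡ 709942 + 2248261·98 = 221039520 (mod 308011757).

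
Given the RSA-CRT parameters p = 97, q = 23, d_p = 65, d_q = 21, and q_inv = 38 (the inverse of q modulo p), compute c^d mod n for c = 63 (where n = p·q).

548

m₁ = c^(d_p) mod p: c ≡ 63 (mod 97), and 63^65 mod 97 = 63.
m₂ = c^(d_q) mod q: c ≡ 17 (mod 23), and 17^21 mod 23 = 19.
h = q_inv·(m₁ − m₂) mod p = 38·(63 − 19) mod 97 = 23.
m = m₂ + h·q = 19 + 23·23 = 548.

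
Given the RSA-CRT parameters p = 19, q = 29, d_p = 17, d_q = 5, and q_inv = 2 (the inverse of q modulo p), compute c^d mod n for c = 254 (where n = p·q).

m₁ = c^(d_p) mod p: c ≡ 7 (mod 19), and 7^17 mod 19 = 11.
m₂ = c^(d_q) mod q: c ≡ 22 (mod 29), and 22^5 mod 29 = 13.
h = q_inv·(m₁ − m₂) mod p = 2·(11 − 13) mod 19 = 15.
m = m₂ + h·q = 13 + 15·29 = 448.

448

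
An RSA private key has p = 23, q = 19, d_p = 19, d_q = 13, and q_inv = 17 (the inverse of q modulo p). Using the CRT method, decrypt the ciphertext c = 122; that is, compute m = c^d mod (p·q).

103

m₁ = c^(d_p) mod p: c ≡ 7 (mod 23), and 7^19 mod 23 = 11.
m₂ = c^(d_q) mod q: c ≡ 8 (mod 19), and 8^13 mod 19 = 8.
h = q_inv·(m₁ − m₂) mod p = 17·(11 − 8) mod 23 = 5.
m = m₂ + h·q = 8 + 5·19 = 103.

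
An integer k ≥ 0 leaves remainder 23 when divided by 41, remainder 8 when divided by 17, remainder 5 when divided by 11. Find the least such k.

From k ≡ 23 (mod 41) write k = 23 + 41t. Substituting into k ≡ 8 (mod 17) gives 41t ≡ 2 (mod 17), and since 7⁻¹ ≡ 5 (mod 17), t ≡ 10. Hence k ≡ 23 + 41·10 = 433 (mod 697).
From k ≡ 433 (mod 697) write k = 433 + 697t. Substituting into k ≡ 5 (mod 11) gives 697t ≡ 1 (mod 11), and since 4⁻¹ ≡ 3 (mod 11), t ≡ 3. Hence k ≡ 433 + 697·3 = 2524 (mod 7667).

2524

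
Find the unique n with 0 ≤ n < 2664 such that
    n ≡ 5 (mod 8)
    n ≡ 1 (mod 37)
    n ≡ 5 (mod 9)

Combine the congruences pairwise.
From n ≡ 5 (mod 8) write n = 5 + 8t. Substituting into n ≡ 1 (mod 37) gives 8t ≡ 33 (mod 37), and since 8⁻¹ ≡ 14 (mod 37), t ≡ 18. Hence n ≡ 5 + 8·18 = 149 (mod 296).
From n ≡ 149 (mod 296) write n = 149 + 296t. Substituting into n ≡ 5 (mod 9) gives 296t ≡ 0 (mod 9), and since 8⁻¹ ≡ 8 (mod 9), t ≡ 0. Hence n ≡ 149 + 296·0 = 149 (mod 2664).

149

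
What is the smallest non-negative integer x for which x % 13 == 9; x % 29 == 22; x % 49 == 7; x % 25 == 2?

203602

From x ≡ 9 (mod 13) write x = 9 + 13t. Substituting into x ≡ 22 (mod 29) gives 13t ≡ 13 (mod 29), and since 13⁻¹ ≡ 9 (mod 29), t ≡ 1. Hence x ≡ 9 + 13·1 = 22 (mod 377).
From x ≡ 22 (mod 377) write x = 22 + 377t. Substituting into x ≡ 7 (mod 49) gives 377t ≡ 34 (mod 49), and since 34⁻¹ ≡ 13 (mod 49), t ≡ 1. Hence x ≡ 22 + 377·1 = 399 (mod 18473).
From x ≡ 399 (mod 18473) write x = 399 + 18473t. Substituting into x ≡ 2 (mod 25) gives 18473t ≡ 3 (mod 25), and since 23⁻¹ ≡ 12 (mod 25), t ≡ 11. Hence x ≡ 399 + 18473·11 = 203602 (mod 461825).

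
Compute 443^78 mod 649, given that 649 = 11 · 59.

137

Mod 11: 443 ≡ 3; by Fermat, exponent reduces to 78 mod 10 = 8; 3^8 ≡ 5 (mod 11).
Mod 59: 443 ≡ 30; by Fermat, exponent reduces to 78 mod 58 = 20; 30^20 ≡ 19 (mod 59).
Combine by CRT: x ≡ 5 (mod 11), x ≡ 19 (mod 59) ⇒ x ≡ 137 (mod 649).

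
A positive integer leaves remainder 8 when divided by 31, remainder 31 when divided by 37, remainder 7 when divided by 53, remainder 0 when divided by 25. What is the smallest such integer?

448175

The moduli are pairwise coprime; M = 31·37·53·25 = 1519775.
M/31 = 49025; 49025 ≡ 14 (mod 31); 14·20 ≡ 1, so inverse 20.
M/37 = 41075; 41075 ≡ 5 (mod 37); 5·15 ≡ 1, so inverse 15.
M/53 = 28675; 28675 ≡ 2 (mod 53); 2·27 ≡ 1, so inverse 27.
M/25 = 60791; 60791 ≡ 16 (mod 25); 16·11 ≡ 1, so inverse 11.
n ≡ 8·49025·20 + 31·41075·15 + 7·28675·27 + 0·60791·11 = 32363450.
32363450 mod 1519775 = 448175.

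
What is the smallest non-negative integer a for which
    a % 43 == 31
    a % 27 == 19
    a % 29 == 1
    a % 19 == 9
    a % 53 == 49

13470211

The moduli are pairwise coprime; N = 43·27·29·19·53 = 33904683.
N/43 = 788481; 788481 ≡ 33 (mod 43); 33·30 ≡ 1, so inverse 30.
N/27 = 1255729; 1255729 ≡ 13 (mod 27); 13·25 ≡ 1, so inverse 25.
N/29 = 1169127; 1169127 ≡ 21 (mod 29); 21·18 ≡ 1, so inverse 18.
N/19 = 1784457; 1784457 ≡ 15 (mod 19); 15·14 ≡ 1, so inverse 14.
N/53 = 639711; 639711 ≡ 1 (mod 53), inverse 1.
a ≡ 31·788481·30 + 19·1255729·25 + 1·1169127·18 + 9·1784457·14 + 49·639711·1 = 1606990312.
1606990312 mod 33904683 = 13470211.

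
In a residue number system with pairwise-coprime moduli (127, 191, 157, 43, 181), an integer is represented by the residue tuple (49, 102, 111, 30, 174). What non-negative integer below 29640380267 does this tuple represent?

Combine the congruences pairwise.
From x ≡ 49 (mod 127) write x = 49 + 127t. Substituting into x ≡ 102 (mod 191) gives 127t ≡ 53 (mod 191), and since 127⁻¹ ≡ 188 (mod 191), t ≡ 32. Hence x ≡ 49 + 127·32 = 4113 (mod 24257).
From x ≡ 4113 (mod 24257) write x = 4113 + 24257t. Substituting into x ≡ 111 (mod 157) gives 24257t ≡ 80 (mod 157), and since 79⁻¹ ≡ 2 (mod 157), t ≡ 3. Hence x ≡ 4113 + 24257·3 = 76884 (mod 3808349).
From x ≡ 76884 (mod 3808349) write x = 76884 + 3808349t. Substituting into x ≡ 30 (mod 43) gives 3808349t ≡ 30 (mod 43), and since 11⁻¹ ≡ 4 (mod 43), t ≡ 34. Hence x ≡ 76884 + 3808349·34 = 129560750 (mod 163759007).
From x ≡ 129560750 (mod 163759007) write x = 129560750 + 163759007t. Substituting into x ≡ 174 (mod 181) gives 163759007t ≡ 129 (mod 181), and since 162⁻¹ ≡ 19 (mod 181), t ≡ 98. Hence x ≡ 129560750 + 163759007·98 = 16177943436 (mod 29640380267).

16177943436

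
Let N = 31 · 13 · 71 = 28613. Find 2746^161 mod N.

9018

Mod 31: 2746 ≡ 18; by Fermat, exponent reduces to 161 mod 30 = 11; 18^11 ≡ 28 (mod 31).
Mod 13: 2746 ≡ 3; by Fermat, exponent reduces to 161 mod 12 = 5; 3^5 ≡ 9 (mod 13).
Mod 71: 2746 ≡ 48; by Fermat, exponent reduces to 161 mod 70 = 21; 48^21 ≡ 1 (mod 71).
Combine by CRT: x ≡ 28 (mod 31), x ≡ 9 (mod 13), x ≡ 1 (mod 71) ⇒ x ≡ 9018 (mod 28613).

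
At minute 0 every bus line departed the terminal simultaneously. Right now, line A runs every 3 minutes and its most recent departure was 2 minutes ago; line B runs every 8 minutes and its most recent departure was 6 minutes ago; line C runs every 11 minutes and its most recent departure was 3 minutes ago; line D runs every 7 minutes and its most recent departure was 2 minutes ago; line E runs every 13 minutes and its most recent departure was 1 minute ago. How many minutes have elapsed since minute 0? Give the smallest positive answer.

The moduli are pairwise coprime; N = 3·8·11·7·13 = 24024.
N/3 = 8008; 8008 ≡ 1 (mod 3), inverse 1.
N/8 = 3003; 3003 ≡ 3 (mod 8); 3·3 ≡ 1, so inverse 3.
N/11 = 2184; 2184 ≡ 6 (mod 11); 6·2 ≡ 1, so inverse 2.
N/7 = 3432; 3432 ≡ 2 (mod 7); 2·4 ≡ 1, so inverse 4.
N/13 = 1848; 1848 ≡ 2 (mod 13); 2·7 ≡ 1, so inverse 7.
t ≡ 2·8008·1 + 6·3003·3 + 3·2184·2 + 2·3432·4 + 1·1848·7 = 123566.
123566 mod 24024 = 3446.

3446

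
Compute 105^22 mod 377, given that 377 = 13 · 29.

274

Mod 13: 105 ≡ 1; by Fermat, exponent reduces to 22 mod 12 = 10; 1^10 ≡ 1 (mod 13).
Mod 29: 105 ≡ 18; 18^22 ≡ 13 (mod 29).
Combine by CRT: x ≡ 1 (mod 13), x ≡ 13 (mod 29) ⇒ x ≡ 274 (mod 377).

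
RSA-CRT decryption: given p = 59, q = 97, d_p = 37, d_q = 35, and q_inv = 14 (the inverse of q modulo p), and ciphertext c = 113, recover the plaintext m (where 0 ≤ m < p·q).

4262

m₁ = c^(d_p) mod p: c ≡ 54 (mod 59), and 54^37 mod 59 = 14.
m₂ = c^(d_q) mod q: c ≡ 16 (mod 97), and 16^35 mod 97 = 91.
h = q_inv·(m₁ − m₂) mod p = 14·(14 − 91) mod 59 = 43.
m = m₂ + h·q = 91 + 43·97 = 4262.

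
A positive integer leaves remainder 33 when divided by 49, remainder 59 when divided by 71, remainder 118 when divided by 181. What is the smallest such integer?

Combine the congruences pairwise.
From x ≡ 33 (mod 49) write x = 33 + 49t. Substituting into x ≡ 59 (mod 71) gives 49t ≡ 26 (mod 71), and since 49⁻¹ ≡ 29 (mod 71), t ≡ 44. Hence x ≡ 33 + 49·44 = 2189 (mod 3479).
From x ≡ 2189 (mod 3479) write x = 2189 + 3479t. Substituting into x ≡ 118 (mod 181) gives 3479t ≡ 101 (mod 181), and since 40⁻¹ ≡ 86 (mod 181), t ≡ 179. Hence x ≡ 2189 + 3479·179 = 624930 (mod 629699).

624930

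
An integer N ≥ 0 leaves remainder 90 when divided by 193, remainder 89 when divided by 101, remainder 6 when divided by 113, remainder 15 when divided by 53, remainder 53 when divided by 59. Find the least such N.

Combine the congruences pairwise.
From N ≡ 90 (mod 193) write N = 90 + 193t. Substituting into N ≡ 89 (mod 101) gives 193t ≡ 100 (mod 101), and since 92⁻¹ ≡ 56 (mod 101), t ≡ 45. Hence N ≡ 90 + 193·45 = 8775 (mod 19493).
From N ≡ 8775 (mod 19493) write N = 8775 + 19493t. Substituting into N ≡ 6 (mod 113) gives 19493t ≡ 45 (mod 113), and since 57⁻¹ ≡ 2 (mod 113), t ≡ 90. Hence N ≡ 8775 + 19493·90 = 1763145 (mod 2202709).
From N ≡ 1763145 (mod 2202709) write N = 1763145 + 2202709t. Substituting into N ≡ 15 (mod 53) gives 2202709t ≡ 21 (mod 53), and since 29⁻¹ ≡ 11 (mod 53), t ≡ 19. Hence N ≡ 1763145 + 2202709·19 = 43614616 (mod 116743577).
From N ≡ 43614616 (mod 116743577) write N = 43614616 + 116743577t. Substituting into N ≡ 53 (mod 59) gives 116743577t ≡ 7 (mod 59), and since 41⁻¹ ≡ 36 (mod 59), t ≡ 16. Hence N ≡ 43614616 + 116743577·16 = 1911511848 (mod 6887871043).

1911511848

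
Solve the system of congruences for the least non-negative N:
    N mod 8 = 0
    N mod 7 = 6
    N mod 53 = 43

The moduli are pairwise coprime; M = 8·7·53 = 2968.
M/8 = 371; 371 ≡ 3 (mod 8); 3·3 ≡ 1, so inverse 3.
M/7 = 424; 424 ≡ 4 (mod 7); 4·2 ≡ 1, so inverse 2.
M/53 = 56; 56 ≡ 3 (mod 53); 3·18 ≡ 1, so inverse 18.
N ≡ 0·371·3 + 6·424·2 + 43·56·18 = 48432.
48432 mod 2968 = 944.

944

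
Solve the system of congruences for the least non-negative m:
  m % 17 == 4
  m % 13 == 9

Combine the congruences pairwise.
From m ≡ 4 (mod 17) write m = 4 + 17t. Substituting into m ≡ 9 (mod 13) gives 17t ≡ 5 (mod 13), and since 4⁻¹ ≡ 10 (mod 13), t ≡ 11. Hence m ≡ 4 + 17·11 = 191 (mod 221).

191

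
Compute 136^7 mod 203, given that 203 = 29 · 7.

59

Mod 29: 136 ≡ 20; 20^7 ≡ 1 (mod 29).
Mod 7: 136 ≡ 3; by Fermat, exponent reduces to 7 mod 6 = 1; 3^1 ≡ 3 (mod 7).
Combine by CRT: x ≡ 1 (mod 29), x ≡ 3 (mod 7) ⇒ x ≡ 59 (mod 203).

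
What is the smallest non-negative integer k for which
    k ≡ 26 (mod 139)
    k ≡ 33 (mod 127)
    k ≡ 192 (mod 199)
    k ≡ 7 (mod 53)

Combine the congruences pairwise.
From k ≡ 26 (mod 139) write k = 26 + 139t. Substituting into k ≡ 33 (mod 127) gives 139t ≡ 7 (mod 127), and since 12⁻¹ ≡ 53 (mod 127), t ≡ 117. Hence k ≡ 26 + 139·117 = 16289 (mod 17653).
From k ≡ 16289 (mod 17653) write k = 16289 + 17653t. Substituting into k ≡ 192 (mod 199) gives 17653t ≡ 22 (mod 199), and since 141⁻¹ ≡ 24 (mod 199), t ≡ 130. Hence k ≡ 16289 + 17653·130 = 2311179 (mod 3512947).
From k ≡ 2311179 (mod 3512947) write k = 2311179 + 3512947t. Substituting into k ≡ 7 (mod 53) gives 3512947t ≡ 52 (mod 53), and since 1⁻¹ ≡ 1 (mod 53), t ≡ 52. Hence k ≡ 2311179 + 3512947·52 = 184984423 (mod 186186191).

184984423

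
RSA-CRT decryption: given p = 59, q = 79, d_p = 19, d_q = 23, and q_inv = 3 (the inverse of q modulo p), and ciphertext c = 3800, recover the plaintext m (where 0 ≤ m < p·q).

1000

m₁ = c^(d_p) mod p: c ≡ 24 (mod 59), and 24^19 mod 59 = 56.
m₂ = c^(d_q) mod q: c ≡ 8 (mod 79), and 8^23 mod 79 = 52.
h = q_inv·(m₁ − m₂) mod p = 3·(56 − 52) mod 59 = 12.
m = m₂ + h·q = 52 + 12·79 = 1000.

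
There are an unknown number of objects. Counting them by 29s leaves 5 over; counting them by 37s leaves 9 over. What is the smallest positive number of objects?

527

From N ≡ 5 (mod 29) write N = 5 + 29t. Substituting into N ≡ 9 (mod 37) gives 29t ≡ 4 (mod 37), and since 29⁻¹ ≡ 23 (mod 37), t ≡ 18. Hence N ≡ 5 + 29·18 = 527 (mod 1073).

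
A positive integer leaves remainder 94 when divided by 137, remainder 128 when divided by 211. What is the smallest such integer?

From x ≡ 94 (mod 137) write x = 94 + 137t. Substituting into x ≡ 128 (mod 211) gives 137t ≡ 34 (mod 211), and since 137⁻¹ ≡ 134 (mod 211), t ≡ 125. Hence x ≡ 94 + 137·125 = 17219 (mod 28907).

17219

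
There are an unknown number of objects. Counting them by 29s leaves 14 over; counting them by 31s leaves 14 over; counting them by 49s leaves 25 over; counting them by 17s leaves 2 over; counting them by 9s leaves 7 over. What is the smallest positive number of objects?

Combine the congruences pairwise.
From N ≡ 14 (mod 29) write N = 14 + 29t. Substituting into N ≡ 14 (mod 31) gives 29t ≡ 0 (mod 31), and since 29⁻¹ ≡ 15 (mod 31), t ≡ 0. Hence N ≡ 14 + 29·0 = 14 (mod 899).
From N ≡ 14 (mod 899) write N = 14 + 899t. Substituting into N ≡ 25 (mod 49) gives 899t ≡ 11 (mod 49), and since 17⁻¹ ≡ 26 (mod 49), t ≡ 41. Hence N ≡ 14 + 899·41 = 36873 (mod 44051).
From N ≡ 36873 (mod 44051) write N = 36873 + 44051t. Substituting into N ≡ 2 (mod 17) gives 44051t ≡ 2 (mod 17), and since 4⁻¹ ≡ 13 (mod 17), t ≡ 9. Hence N ≡ 36873 + 44051·9 = 433332 (mod 748867).
From N ≡ 433332 (mod 748867) write N = 433332 + 748867t. Substituting into N ≡ 7 (mod 9) gives 748867t ≡ 7 (mod 9), and since 4⁻¹ ≡ 7 (mod 9), t ≡ 4. Hence N ≡ 433332 + 748867·4 = 3428800 (mod 6739803).

3428800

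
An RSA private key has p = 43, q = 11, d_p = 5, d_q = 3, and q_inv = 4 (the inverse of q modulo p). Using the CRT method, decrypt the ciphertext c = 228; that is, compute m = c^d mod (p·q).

m₁ = c^(d_p) mod p: c ≡ 13 (mod 43), and 13^5 mod 43 = 31.
m₂ = c^(d_q) mod q: c ≡ 8 (mod 11), and 8^3 mod 11 = 6.
h = q_inv·(m₁ − m₂) mod p = 4·(31 − 6) mod 43 = 14.
m = m₂ + h·q = 6 + 14·11 = 160.

160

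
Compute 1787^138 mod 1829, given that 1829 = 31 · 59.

1614

Mod 31: 1787 ≡ 20; by Fermat, exponent reduces to 138 mod 30 = 18; 20^18 ≡ 2 (mod 31).
Mod 59: 1787 ≡ 17; by Fermat, exponent reduces to 138 mod 58 = 22; 17^22 ≡ 21 (mod 59).
Combine by CRT: x ≡ 2 (mod 31), x ≡ 21 (mod 59) ⇒ x ≡ 1614 (mod 1829).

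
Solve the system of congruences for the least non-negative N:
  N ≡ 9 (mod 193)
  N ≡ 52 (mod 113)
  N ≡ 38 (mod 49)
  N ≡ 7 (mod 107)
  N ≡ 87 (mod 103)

1684088094

The moduli are pairwise coprime; M = 193·113·49·107·103 = 11777492461.
M/193 = 61023277; 61023277 ≡ 151 (mod 193); 151·170 ≡ 1, so inverse 170.
M/113 = 104225597; 104225597 ≡ 47 (mod 113); 47·101 ≡ 1, so inverse 101.
M/49 = 240356989; 240356989 ≡ 33 (mod 49); 33·3 ≡ 1, so inverse 3.
M/107 = 110070023; 110070023 ≡ 86 (mod 107); 86·56 ≡ 1, so inverse 56.
M/103 = 114344587; 114344587 ≡ 64 (mod 103); 64·66 ≡ 1, so inverse 66.
N ≡ 9·61023277·170 + 52·104225597·101 + 38·240356989·3 + 7·110070023·56 + 87·114344587·66 = 1367873213570.
1367873213570 mod 11777492461 = 1684088094.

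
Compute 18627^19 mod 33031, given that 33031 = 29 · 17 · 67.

20972

Mod 29: 18627 ≡ 9; 9^19 ≡ 5 (mod 29).
Mod 17: 18627 ≡ 12; by Fermat, exponent reduces to 19 mod 16 = 3; 12^3 ≡ 11 (mod 17).
Mod 67: 18627 ≡ 1; 1^19 ≡ 1 (mod 67).
Combine by CRT: x ≡ 5 (mod 29), x ≡ 11 (mod 17), x ≡ 1 (mod 67) ⇒ x ≡ 20972 (mod 33031).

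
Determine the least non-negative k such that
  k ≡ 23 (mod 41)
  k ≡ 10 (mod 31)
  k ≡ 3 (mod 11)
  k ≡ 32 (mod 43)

The moduli are pairwise coprime; N = 41·31·11·43 = 601183.
N/41 = 14663; 14663 ≡ 26 (mod 41); 26·30 ≡ 1, so inverse 30.
N/31 = 19393; 19393 ≡ 18 (mod 31); 18·19 ≡ 1, so inverse 19.
N/11 = 54653; 54653 ≡ 5 (mod 11); 5·9 ≡ 1, so inverse 9.
N/43 = 13981; 13981 ≡ 6 (mod 43); 6·36 ≡ 1, so inverse 36.
k ≡ 23·14663·30 + 10·19393·19 + 3·54653·9 + 32·13981·36 = 31383883.
31383883 mod 601183 = 122367.

122367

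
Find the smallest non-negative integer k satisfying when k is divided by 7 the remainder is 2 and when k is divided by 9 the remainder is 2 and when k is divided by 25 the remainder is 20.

695

The moduli are pairwise coprime; N = 7·9·25 = 1575.
N/7 = 225; 225 ≡ 1 (mod 7), inverse 1.
N/9 = 175; 175 ≡ 4 (mod 9); 4·7 ≡ 1, so inverse 7.
N/25 = 63; 63 ≡ 13 (mod 25); 13·2 ≡ 1, so inverse 2.
k ≡ 2·225·1 + 2·175·7 + 20·63·2 = 5420.
5420 mod 1575 = 695.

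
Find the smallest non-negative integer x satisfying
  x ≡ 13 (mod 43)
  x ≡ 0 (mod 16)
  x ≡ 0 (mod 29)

14848

Combine the congruences pairwise.
From x ≡ 13 (mod 43) write x = 13 + 43t. Substituting into x ≡ 0 (mod 16) gives 43t ≡ 3 (mod 16), and since 11⁻¹ ≡ 3 (mod 16), t ≡ 9. Hence x ≡ 13 + 43·9 = 400 (mod 688).
From x ≡ 400 (mod 688) write x = 400 + 688t. Substituting into x ≡ 0 (mod 29) gives 688t ≡ 6 (mod 29), and since 21⁻¹ ≡ 18 (mod 29), t ≡ 21. Hence x ≡ 400 + 688·21 = 14848 (mod 19952).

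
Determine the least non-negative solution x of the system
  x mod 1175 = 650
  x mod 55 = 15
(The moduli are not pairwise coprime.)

5350

gcd(1175, 55) = 5 and 5 | (15 − 650), so the pair is consistent; merging gives x ≡ 5350 (mod 12925), where 12925 = lcm(1175, 55).
The solution is unique modulo lcm(1175, 55) = 12925.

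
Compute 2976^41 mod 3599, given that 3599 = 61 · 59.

3125

Mod 61: 2976 ≡ 48; 48^41 ≡ 14 (mod 61).
Mod 59: 2976 ≡ 26; 26^41 ≡ 57 (mod 59).
Combine by CRT: x ≡ 14 (mod 61), x ≡ 57 (mod 59) ⇒ x ≡ 3125 (mod 3599).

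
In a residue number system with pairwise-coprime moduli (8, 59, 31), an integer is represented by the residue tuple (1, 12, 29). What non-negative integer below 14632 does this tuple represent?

From x ≡ 1 (mod 8) write x = 1 + 8t. Substituting into x ≡ 12 (mod 59) gives 8t ≡ 11 (mod 59), and since 8⁻¹ ≡ 37 (mod 59), t ≡ 53. Hence x ≡ 1 + 8·53 = 425 (mod 472).
From x ≡ 425 (mod 472) write x = 425 + 472t. Substituting into x ≡ 29 (mod 31) gives 472t ≡ 7 (mod 31), and since 7⁻¹ ≡ 9 (mod 31), t ≡ 1. Hence x ≡ 425 + 472·1 = 897 (mod 14632).

897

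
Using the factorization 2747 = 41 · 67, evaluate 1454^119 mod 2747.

Mod 41: 1454 ≡ 19; by Fermat, exponent reduces to 119 mod 40 = 39; 19^39 ≡ 13 (mod 41).
Mod 67: 1454 ≡ 47; by Fermat, exponent reduces to 119 mod 66 = 53; 47^53 ≡ 19 (mod 67).
Combine by CRT: x ≡ 13 (mod 41), x ≡ 19 (mod 67) ⇒ x ≡ 1694 (mod 2747).

1694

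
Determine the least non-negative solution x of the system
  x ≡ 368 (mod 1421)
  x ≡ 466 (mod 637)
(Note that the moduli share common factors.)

7473

Combine the congruences pairwise.
gcd(1421, 637) = 49 and 49 | (466 − 368), so the pair is consistent; merging gives x ≡ 7473 (mod 18473), where 18473 = lcm(1421, 637).
The solution is unique modulo lcm(1421, 637) = 18473.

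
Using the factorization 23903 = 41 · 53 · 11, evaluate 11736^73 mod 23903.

Mod 41: 11736 ≡ 10; by Fermat, exponent reduces to 73 mod 40 = 33; 10^33 ≡ 16 (mod 41).
Mod 53: 11736 ≡ 23; by Fermat, exponent reduces to 73 mod 52 = 21; 23^21 ≡ 23 (mod 53).
Mod 11: 11736 ≡ 10; by Fermat, exponent reduces to 73 mod 10 = 3; 10^3 ≡ 10 (mod 11).
Combine by CRT: x ≡ 16 (mod 41), x ≡ 23 (mod 53), x ≡ 10 (mod 11) ⇒ x ≡ 4157 (mod 23903).

4157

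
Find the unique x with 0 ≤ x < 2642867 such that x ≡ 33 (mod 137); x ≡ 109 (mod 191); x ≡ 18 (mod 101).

2477952

The moduli are pairwise coprime; N = 137·191·101 = 2642867.
N/137 = 19291; 19291 ≡ 111 (mod 137); 111·79 ≡ 1, so inverse 79.
N/191 = 13837; 13837 ≡ 85 (mod 191); 85·9 ≡ 1, so inverse 9.
N/101 = 26167; 26167 ≡ 8 (mod 101); 8·38 ≡ 1, so inverse 38.
x ≡ 33·19291·79 + 109·13837·9 + 18·26167·38 = 81763962.
81763962 mod 2642867 = 2477952.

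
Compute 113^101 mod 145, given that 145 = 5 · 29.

143

Mod 5: 113 ≡ 3; by Fermat, exponent reduces to 101 mod 4 = 1; 3^1 ≡ 3 (mod 5).
Mod 29: 113 ≡ 26; by Fermat, exponent reduces to 101 mod 28 = 17; 26^17 ≡ 27 (mod 29).
Combine by CRT: x ≡ 3 (mod 5), x ≡ 27 (mod 29) ⇒ x ≡ 143 (mod 145).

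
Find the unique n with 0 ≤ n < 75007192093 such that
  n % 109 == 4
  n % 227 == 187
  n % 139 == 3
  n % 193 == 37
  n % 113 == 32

14216416128

From n ≡ 4 (mod 109) write n = 4 + 109t. Substituting into n ≡ 187 (mod 227) gives 109t ≡ 183 (mod 227), and since 109⁻¹ ≡ 25 (mod 227), t ≡ 35. Hence n ≡ 4 + 109·35 = 3819 (mod 24743).
From n ≡ 3819 (mod 24743) write n = 3819 + 24743t. Substituting into n ≡ 3 (mod 139) gives 24743t ≡ 76 (mod 139), and since 1⁻¹ ≡ 1 (mod 139), t ≡ 76. Hence n ≡ 3819 + 24743·76 = 1884287 (mod 3439277).
From n ≡ 1884287 (mod 3439277) write n = 1884287 + 3439277t. Substituting into n ≡ 37 (mod 193) gives 3439277t ≡ 9 (mod 193), and since 17⁻¹ ≡ 159 (mod 193), t ≡ 80. Hence n ≡ 1884287 + 3439277·80 = 277026447 (mod 663780461).
From n ≡ 277026447 (mod 663780461) write n = 277026447 + 663780461t. Substituting into n ≡ 32 (mod 113) gives 663780461t ≡ 91 (mod 113), and since 42⁻¹ ≡ 35 (mod 113), t ≡ 21. Hence n ≡ 277026447 + 663780461·21 = 14216416128 (mod 75007192093).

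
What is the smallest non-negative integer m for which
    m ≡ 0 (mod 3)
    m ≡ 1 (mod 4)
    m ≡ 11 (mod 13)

From m ≡ 0 (mod 3) write m = 0 + 3t. Substituting into m ≡ 1 (mod 4) gives 3t ≡ 1 (mod 4), and since 3⁻¹ ≡ 3 (mod 4), t ≡ 3. Hence m ≡ 0 + 3·3 = 9 (mod 12).
From m ≡ 9 (mod 12) write m = 9 + 12t. Substituting into m ≡ 11 (mod 13) gives 12t ≡ 2 (mod 13), and since 12⁻¹ ≡ 12 (mod 13), t ≡ 11. Hence m ≡ 9 + 12·11 = 141 (mod 156).

141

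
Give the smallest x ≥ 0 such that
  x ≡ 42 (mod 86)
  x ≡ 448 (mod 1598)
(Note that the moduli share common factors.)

gcd(86, 1598) = 2 and 2 | (448 − 42), so the pair is consistent; merging gives x ≡ 45192 (mod 68714), where 68714 = lcm(86, 1598).
The solution is unique modulo lcm(86, 1598) = 68714.

45192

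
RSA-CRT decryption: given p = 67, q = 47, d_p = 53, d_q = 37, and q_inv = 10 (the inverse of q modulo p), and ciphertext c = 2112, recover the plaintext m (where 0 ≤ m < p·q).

m₁ = c^(d_p) mod p: c ≡ 35 (mod 67), and 35^53 mod 67 = 65.
m₂ = c^(d_q) mod q: c ≡ 44 (mod 47), and 44^37 mod 47 = 33.
h = q_inv·(m₁ − m₂) mod p = 10·(65 − 33) mod 67 = 52.
m = m₂ + h·q = 33 + 52·47 = 2477.

2477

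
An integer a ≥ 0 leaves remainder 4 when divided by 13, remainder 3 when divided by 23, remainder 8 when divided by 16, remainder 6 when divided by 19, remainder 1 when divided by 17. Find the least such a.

816664

The moduli are pairwise coprime; N = 13·23·16·19·17 = 1545232.
N/13 = 118864; 118864 ≡ 5 (mod 13); 5·8 ≡ 1, so inverse 8.
N/23 = 67184; 67184 ≡ 1 (mod 23), inverse 1.
N/16 = 96577; 96577 ≡ 1 (mod 16), inverse 1.
N/19 = 81328; 81328 ≡ 8 (mod 19); 8·12 ≡ 1, so inverse 12.
N/17 = 90896; 90896 ≡ 14 (mod 17); 14·11 ≡ 1, so inverse 11.
a ≡ 4·118864·8 + 3·67184·1 + 8·96577·1 + 6·81328·12 + 1·90896·11 = 11633288.
11633288 mod 1545232 = 816664.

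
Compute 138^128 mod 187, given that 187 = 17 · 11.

Mod 17: 138 ≡ 2; since 16 | 128, by Fermat 2^128 ≡ 1 (mod 17).
Mod 11: 138 ≡ 6; by Fermat, exponent reduces to 128 mod 10 = 8; 6^8 ≡ 4 (mod 11).
Combine by CRT: x ≡ 1 (mod 17), x ≡ 4 (mod 11) ⇒ x ≡ 103 (mod 187).

103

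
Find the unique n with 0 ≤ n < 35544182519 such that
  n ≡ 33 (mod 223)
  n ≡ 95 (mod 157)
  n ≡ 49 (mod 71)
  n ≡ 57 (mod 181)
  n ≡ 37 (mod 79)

The moduli are pairwise coprime; M = 223·157·71·181·79 = 35544182519.
M/223 = 159390953; 159390953 ≡ 142 (mod 223); 142·11 ≡ 1, so inverse 11.
M/157 = 226396067; 226396067 ≡ 26 (mod 157); 26·151 ≡ 1, so inverse 151.
M/71 = 500622289; 500622289 ≡ 11 (mod 71); 11·13 ≡ 1, so inverse 13.
M/181 = 196376699; 196376699 ≡ 25 (mod 181); 25·29 ≡ 1, so inverse 29.
M/79 = 449926361; 449926361 ≡ 31 (mod 79); 31·51 ≡ 1, so inverse 51.
n ≡ 33·159390953·11 + 95·226396067·151 + 49·500622289·13 + 57·196376699·29 + 37·449926361·51 = 4798028621801.
4798028621801 mod 35544182519 = 35108164255.

35108164255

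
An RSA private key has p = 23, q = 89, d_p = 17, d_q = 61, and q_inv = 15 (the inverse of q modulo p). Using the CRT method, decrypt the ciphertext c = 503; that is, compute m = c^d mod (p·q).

30

m₁ = c^(d_p) mod p: c ≡ 20 (mod 23), and 20^17 mod 23 = 7.
m₂ = c^(d_q) mod q: c ≡ 58 (mod 89), and 58^61 mod 89 = 30.
h = q_inv·(m₁ − m₂) mod p = 15·(7 − 30) mod 23 = 0.
m = m₂ + h·q = 30 + 0·89 = 30.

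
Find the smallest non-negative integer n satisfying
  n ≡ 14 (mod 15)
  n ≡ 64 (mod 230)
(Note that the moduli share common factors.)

gcd(15, 230) = 5 and 5 | (64 − 14), so the pair is consistent; merging gives n ≡ 524 (mod 690), where 690 = lcm(15, 230).
The solution is unique modulo lcm(15, 230) = 690.

524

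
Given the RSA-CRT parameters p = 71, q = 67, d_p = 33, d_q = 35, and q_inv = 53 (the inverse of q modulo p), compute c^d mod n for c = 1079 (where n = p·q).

4306

m₁ = c^(d_p) mod p: c ≡ 14 (mod 71), and 14^33 mod 71 = 46.
m₂ = c^(d_q) mod q: c ≡ 7 (mod 67), and 7^35 mod 67 = 18.
h = q_inv·(m₁ − m₂) mod p = 53·(46 − 18) mod 71 = 64.
m = m₂ + h·q = 18 + 64·67 = 4306.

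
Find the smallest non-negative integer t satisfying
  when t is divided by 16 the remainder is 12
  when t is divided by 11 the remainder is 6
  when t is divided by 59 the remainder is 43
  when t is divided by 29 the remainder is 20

The moduli are pairwise coprime; N = 16·11·59·29 = 301136.
N/16 = 18821; 18821 ≡ 5 (mod 16); 5·13 ≡ 1, so inverse 13.
N/11 = 27376; 27376 ≡ 8 (mod 11); 8·7 ≡ 1, so inverse 7.
N/59 = 5104; 5104 ≡ 30 (mod 59); 30·2 ≡ 1, so inverse 2.
N/29 = 10384; 10384 ≡ 2 (mod 29); 2·15 ≡ 1, so inverse 15.
t ≡ 12·18821·13 + 6·27376·7 + 43·5104·2 + 20·10384·15 = 7640012.
7640012 mod 301136 = 111612.

111612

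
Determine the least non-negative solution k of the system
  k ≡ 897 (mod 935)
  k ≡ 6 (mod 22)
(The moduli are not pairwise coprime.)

1832

gcd(935, 22) = 11 and 11 | (6 − 897), so the pair is consistent; merging gives k ≡ 1832 (mod 1870), where 1870 = lcm(935, 22).
The solution is unique modulo lcm(935, 22) = 1870.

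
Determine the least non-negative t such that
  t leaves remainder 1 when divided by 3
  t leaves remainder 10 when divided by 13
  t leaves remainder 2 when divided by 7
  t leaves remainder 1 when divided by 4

From t ≡ 1 (mod 3) write t = 1 + 3s. Substituting into t ≡ 10 (mod 13) gives 3s ≡ 9 (mod 13), and since 3⁻¹ ≡ 9 (mod 13), s ≡ 3. Hence t ≡ 1 + 3·3 = 10 (mod 39).
From t ≡ 10 (mod 39) write t = 10 + 39s. Substituting into t ≡ 2 (mod 7) gives 39s ≡ 6 (mod 7), and since 4⁻¹ ≡ 2 (mod 7), s ≡ 5. Hence t ≡ 10 + 39·5 = 205 (mod 273).
From t ≡ 205 (mod 273) write t = 205 + 273s. Substituting into t ≡ 1 (mod 4) gives 273s ≡ 0 (mod 4), and since 1⁻¹ ≡ 1 (mod 4), s ≡ 0. Hence t ≡ 205 + 273·0 = 205 (mod 1092).

205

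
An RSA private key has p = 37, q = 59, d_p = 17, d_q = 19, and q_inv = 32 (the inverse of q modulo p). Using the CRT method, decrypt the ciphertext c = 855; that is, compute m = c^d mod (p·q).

m₁ = c^(d_p) mod p: c ≡ 4 (mod 37), and 4^17 mod 37 = 28.
m₂ = c^(d_q) mod q: c ≡ 29 (mod 59), and 29^19 mod 59 = 21.
h = q_inv·(m₁ − m₂) mod p = 32·(28 − 21) mod 37 = 2.
m = m₂ + h·q = 21 + 2·59 = 139.

139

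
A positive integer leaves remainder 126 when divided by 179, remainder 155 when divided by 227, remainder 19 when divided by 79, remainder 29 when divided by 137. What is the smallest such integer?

4048927

The moduli are pairwise coprime; N = 179·227·79·137 = 439770959.
N/179 = 2456821; 2456821 ≡ 46 (mod 179); 46·144 ≡ 1, so inverse 144.
N/227 = 1937317; 1937317 ≡ 99 (mod 227); 99·133 ≡ 1, so inverse 133.
N/79 = 5566721; 5566721 ≡ 65 (mod 79); 65·62 ≡ 1, so inverse 62.
N/137 = 3210007; 3210007 ≡ 97 (mod 137); 97·113 ≡ 1, so inverse 113.
a ≡ 126·2456821·144 + 155·1937317·133 + 19·5566721·62 + 29·3210007·113 = 101591140456.
101591140456 mod 439770959 = 4048927.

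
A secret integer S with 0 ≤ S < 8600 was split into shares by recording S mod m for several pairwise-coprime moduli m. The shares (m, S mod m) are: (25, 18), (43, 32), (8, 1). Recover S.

1193

The moduli are pairwise coprime; N = 25·43·8 = 8600.
N/25 = 344; 344 ≡ 19 (mod 25); 19·4 ≡ 1, so inverse 4.
N/43 = 200; 200 ≡ 28 (mod 43); 28·20 ≡ 1, so inverse 20.
N/8 = 1075; 1075 ≡ 3 (mod 8); 3·3 ≡ 1, so inverse 3.
S ≡ 18·344·4 + 32·200·20 + 1·1075·3 = 155993.
155993 mod 8600 = 1193.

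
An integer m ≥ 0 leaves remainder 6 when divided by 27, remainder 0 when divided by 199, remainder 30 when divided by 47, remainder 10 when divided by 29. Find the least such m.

5594487

From m ≡ 6 (mod 27) write m = 6 + 27t. Substituting into m ≡ 0 (mod 199) gives 27t ≡ 193 (mod 199), and since 27⁻¹ ≡ 59 (mod 199), t ≡ 44. Hence m ≡ 6 + 27·44 = 1194 (mod 5373).
From m ≡ 1194 (mod 5373) write m = 1194 + 5373t. Substituting into m ≡ 30 (mod 47) gives 5373t ≡ 11 (mod 47), and since 15⁻¹ ≡ 22 (mod 47), t ≡ 7. Hence m ≡ 1194 + 5373·7 = 38805 (mod 252531).
From m ≡ 38805 (mod 252531) write m = 38805 + 252531t. Substituting into m ≡ 10 (mod 29) gives 252531t ≡ 7 (mod 29), and since 28⁻¹ ≡ 28 (mod 29), t ≡ 22. Hence m ≡ 38805 + 252531·22 = 5594487 (mod 7323399).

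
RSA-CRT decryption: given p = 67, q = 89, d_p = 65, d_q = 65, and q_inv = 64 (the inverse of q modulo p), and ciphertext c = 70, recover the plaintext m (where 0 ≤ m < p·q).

m₁ = c^(d_p) mod p: c ≡ 3 (mod 67), and 3^65 mod 67 = 45.
m₂ = c^(d_q) mod q: c ≡ 70 (mod 89), and 70^65 mod 89 = 31.
h = q_inv·(m₁ − m₂) mod p = 64·(45 − 31) mod 67 = 25.
m = m₂ + h·q = 31 + 25·89 = 2256.

2256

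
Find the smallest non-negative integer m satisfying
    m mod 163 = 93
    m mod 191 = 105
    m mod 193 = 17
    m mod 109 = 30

439931551

The moduli are pairwise coprime; N = 163·191·193·109 = 654944921.
N/163 = 4018067; 4018067 ≡ 117 (mod 163); 117·124 ≡ 1, so inverse 124.
N/191 = 3429031; 3429031 ≡ 8 (mod 191); 8·24 ≡ 1, so inverse 24.
N/193 = 3393497; 3393497 ≡ 171 (mod 193); 171·114 ≡ 1, so inverse 114.
N/109 = 6008669; 6008669 ≡ 44 (mod 109); 44·57 ≡ 1, so inverse 57.
m ≡ 93·4018067·124 + 105·3429031·24 + 17·3393497·114 + 30·6008669·57 = 71828927940.
71828927940 mod 654944921 = 439931551.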